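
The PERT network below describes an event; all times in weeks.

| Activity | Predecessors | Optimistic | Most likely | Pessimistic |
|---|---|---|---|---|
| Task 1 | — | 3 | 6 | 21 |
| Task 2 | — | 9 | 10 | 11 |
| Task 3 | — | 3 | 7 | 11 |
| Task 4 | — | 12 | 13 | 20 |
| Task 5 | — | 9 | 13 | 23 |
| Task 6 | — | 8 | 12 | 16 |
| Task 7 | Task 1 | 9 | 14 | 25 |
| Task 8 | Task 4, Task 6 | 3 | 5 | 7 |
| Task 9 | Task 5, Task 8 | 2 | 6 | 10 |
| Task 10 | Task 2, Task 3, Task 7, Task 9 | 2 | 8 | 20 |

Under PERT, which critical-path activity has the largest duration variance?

Task 10

te_Task 1 = (3 + 4·6 + 21)/6 = 48/6 = 8; σ²_Task 1 = ((21−3)/6)² = 9.000
te_Task 2 = (9 + 4·10 + 11)/6 = 60/6 = 10; σ²_Task 2 = ((11−9)/6)² = 0.111
te_Task 3 = (3 + 4·7 + 11)/6 = 42/6 = 7; σ²_Task 3 = ((11−3)/6)² = 1.778
te_Task 4 = (12 + 4·13 + 20)/6 = 84/6 = 14; σ²_Task 4 = ((20−12)/6)² = 1.778
te_Task 5 = (9 + 4·13 + 23)/6 = 84/6 = 14; σ²_Task 5 = ((23−9)/6)² = 5.444
te_Task 6 = (8 + 4·12 + 16)/6 = 72/6 = 12; σ²_Task 6 = ((16−8)/6)² = 1.778
te_Task 7 = (9 + 4·14 + 25)/6 = 90/6 = 15; σ²_Task 7 = ((25−9)/6)² = 7.111
te_Task 8 = (3 + 4·5 + 7)/6 = 30/6 = 5; σ²_Task 8 = ((7−3)/6)² = 0.444
te_Task 9 = (2 + 4·6 + 10)/6 = 36/6 = 6; σ²_Task 9 = ((10−2)/6)² = 1.778
te_Task 10 = (2 + 4·8 + 20)/6 = 54/6 = 9; σ²_Task 10 = ((20−2)/6)² = 9.000

Forward pass:
ES_Task 1 = 0; EF_Task 1 = 8
ES_Task 2 = 0; EF_Task 2 = 10
ES_Task 3 = 0; EF_Task 3 = 7
ES_Task 4 = 0; EF_Task 4 = 14
ES_Task 5 = 0; EF_Task 5 = 14
ES_Task 6 = 0; EF_Task 6 = 12
ES_Task 7 = 8; EF_Task 7 = 8+15 = 23
ES_Task 8 = max(EF_Task 4=14, EF_Task 6=12) = 14; EF_Task 8 = 14+5 = 19
ES_Task 9 = max(EF_Task 5=14, EF_Task 8=19) = 19; EF_Task 9 = 19+6 = 25
ES_Task 10 = max(EF_Task 2=10, EF_Task 3=7, EF_Task 7=23, EF_Task 9=25) = 25; EF_Task 10 = 25+9 = 34
Expected project duration μ = 34 weeks. Critical path: Task 4 → Task 8 → Task 9 → Task 10.

Variances on critical path: σ²_Task 4=1.778, σ²_Task 8=0.444, σ²_Task 9=1.778, σ²_Task 10=9.000.
Largest is σ²_Task 10 = 9.000.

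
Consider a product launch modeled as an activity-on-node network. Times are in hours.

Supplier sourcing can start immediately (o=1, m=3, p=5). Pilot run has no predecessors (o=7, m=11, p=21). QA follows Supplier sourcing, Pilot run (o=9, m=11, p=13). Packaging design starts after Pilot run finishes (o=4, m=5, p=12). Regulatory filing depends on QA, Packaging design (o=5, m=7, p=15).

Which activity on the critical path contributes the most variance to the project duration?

Pilot run

te_Supplier sourcing = (1 + 4·3 + 5)/6 = 18/6 = 3; σ²_Supplier sourcing = ((5−1)/6)² = 0.444
te_Pilot run = (7 + 4·11 + 21)/6 = 72/6 = 12; σ²_Pilot run = ((21−7)/6)² = 5.444
te_QA = (9 + 4·11 + 13)/6 = 66/6 = 11; σ²_QA = ((13−9)/6)² = 0.444
te_Packaging design = (4 + 4·5 + 12)/6 = 36/6 = 6; σ²_Packaging design = ((12−4)/6)² = 1.778
te_Regulatory filing = (5 + 4·7 + 15)/6 = 48/6 = 8; σ²_Regulatory filing = ((15−5)/6)² = 2.778

Forward pass:
ES_Supplier sourcing = 0; EF_Supplier sourcing = 3
ES_Pilot run = 0; EF_Pilot run = 12
ES_QA = max(EF_Supplier sourcing=3, EF_Pilot run=12) = 12; EF_QA = 12+11 = 23
ES_Packaging design = 12; EF_Packaging design = 12+6 = 18
ES_Regulatory filing = max(EF_QA=23, EF_Packaging design=18) = 23; EF_Regulatory filing = 23+8 = 31
Expected project duration μ = 31 hours. Critical path: Pilot run → QA → Regulatory filing.

Variances on critical path: σ²_Pilot run=5.444, σ²_QA=0.444, σ²_Regulatory filing=2.778.
Largest is σ²_Pilot run = 5.444.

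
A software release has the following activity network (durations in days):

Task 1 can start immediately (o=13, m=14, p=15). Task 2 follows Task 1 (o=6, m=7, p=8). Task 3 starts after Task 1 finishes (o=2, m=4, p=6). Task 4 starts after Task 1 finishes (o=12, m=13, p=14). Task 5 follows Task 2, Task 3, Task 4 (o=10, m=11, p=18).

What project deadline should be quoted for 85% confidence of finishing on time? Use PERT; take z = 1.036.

40.5 days

te_Task 1 = (13 + 4·14 + 15)/6 = 84/6 = 14; σ²_Task 1 = ((15−13)/6)² = 0.111
te_Task 2 = (6 + 4·7 + 8)/6 = 42/6 = 7; σ²_Task 2 = ((8−6)/6)² = 0.111
te_Task 3 = (2 + 4·4 + 6)/6 = 24/6 = 4; σ²_Task 3 = ((6−2)/6)² = 0.444
te_Task 4 = (12 + 4·13 + 14)/6 = 78/6 = 13; σ²_Task 4 = ((14−12)/6)² = 0.111
te_Task 5 = (10 + 4·11 + 18)/6 = 72/6 = 12; σ²_Task 5 = ((18−10)/6)² = 1.778

Forward pass:
ES_Task 1 = 0; EF_Task 1 = 14
ES_Task 2 = 14; EF_Task 2 = 14+7 = 21
ES_Task 3 = 14; EF_Task 3 = 14+4 = 18
ES_Task 4 = 14; EF_Task 4 = 14+13 = 27
ES_Task 5 = max(EF_Task 2=21, EF_Task 3=18, EF_Task 4=27) = 27; EF_Task 5 = 27+12 = 39
Expected project duration μ = 39 days. Critical path: Task 1 → Task 4 → Task 5.

Variance along critical path = 0.111 + 0.111 + 1.778 = 2.000; σ = 1.414 days.
D = μ + z·σ = 39 + 1.036·1.414 = 40.5 days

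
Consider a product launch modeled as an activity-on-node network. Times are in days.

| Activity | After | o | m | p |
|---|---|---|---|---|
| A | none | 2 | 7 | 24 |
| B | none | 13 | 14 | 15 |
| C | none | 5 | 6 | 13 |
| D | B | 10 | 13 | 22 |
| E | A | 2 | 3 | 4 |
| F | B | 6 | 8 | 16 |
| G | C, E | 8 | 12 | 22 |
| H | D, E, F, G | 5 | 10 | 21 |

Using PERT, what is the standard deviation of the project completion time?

te_A = (2 + 4·7 + 24)/6 = 54/6 = 9; σ²_A = ((24−2)/6)² = 13.444
te_B = (13 + 4·14 + 15)/6 = 84/6 = 14; σ²_B = ((15−13)/6)² = 0.111
te_C = (5 + 4·6 + 13)/6 = 42/6 = 7; σ²_C = ((13−5)/6)² = 1.778
te_D = (10 + 4·13 + 22)/6 = 84/6 = 14; σ²_D = ((22−10)/6)² = 4.000
te_E = (2 + 4·3 + 4)/6 = 18/6 = 3; σ²_E = ((4−2)/6)² = 0.111
te_F = (6 + 4·8 + 16)/6 = 54/6 = 9; σ²_F = ((16−6)/6)² = 2.778
te_G = (8 + 4·12 + 22)/6 = 78/6 = 13; σ²_G = ((22−8)/6)² = 5.444
te_H = (5 + 4·10 + 21)/6 = 66/6 = 11; σ²_H = ((21−5)/6)² = 7.111

Forward pass:
ES_A = 0; EF_A = 9
ES_B = 0; EF_B = 14
ES_C = 0; EF_C = 7
ES_D = 14; EF_D = 14+14 = 28
ES_E = 9; EF_E = 9+3 = 12
ES_F = 14; EF_F = 14+9 = 23
ES_G = max(EF_C=7, EF_E=12) = 12; EF_G = 12+13 = 25
ES_H = max(EF_D=28, EF_E=12, EF_F=23, EF_G=25) = 28; EF_H = 28+11 = 39
Expected project duration μ = 39 days. Critical path: B → D → H.

Variance along critical path = 0.111 + 4.000 + 7.111 = 11.222
σ = √11.222 = 3.350 days

3.35 days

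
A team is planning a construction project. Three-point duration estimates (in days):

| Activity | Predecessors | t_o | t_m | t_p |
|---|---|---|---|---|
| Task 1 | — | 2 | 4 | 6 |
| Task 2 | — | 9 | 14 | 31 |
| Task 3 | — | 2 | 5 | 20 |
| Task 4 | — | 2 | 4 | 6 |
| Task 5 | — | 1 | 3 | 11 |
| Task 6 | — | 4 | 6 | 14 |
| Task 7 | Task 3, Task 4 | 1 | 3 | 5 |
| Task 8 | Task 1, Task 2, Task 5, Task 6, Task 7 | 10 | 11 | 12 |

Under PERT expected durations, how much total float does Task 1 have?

12 days

te_Task 1 = (2 + 4·4 + 6)/6 = 24/6 = 4
te_Task 2 = (9 + 4·14 + 31)/6 = 96/6 = 16
te_Task 3 = (2 + 4·5 + 20)/6 = 42/6 = 7
te_Task 4 = (2 + 4·4 + 6)/6 = 24/6 = 4
te_Task 5 = (1 + 4·3 + 11)/6 = 24/6 = 4
te_Task 6 = (4 + 4·6 + 14)/6 = 42/6 = 7
te_Task 7 = (1 + 4·3 + 5)/6 = 18/6 = 3
te_Task 8 = (10 + 4·11 + 12)/6 = 66/6 = 11

Forward pass:
ES_Task 1 = 0; EF_Task 1 = 4
ES_Task 2 = 0; EF_Task 2 = 16
ES_Task 3 = 0; EF_Task 3 = 7
ES_Task 4 = 0; EF_Task 4 = 4
ES_Task 5 = 0; EF_Task 5 = 4
ES_Task 6 = 0; EF_Task 6 = 7
ES_Task 7 = max(EF_Task 3=7, EF_Task 4=4) = 7; EF_Task 7 = 7+3 = 10
ES_Task 8 = max(EF_Task 1=4, EF_Task 2=16, EF_Task 5=4, EF_Task 6=7, EF_Task 7=10) = 16; EF_Task 8 = 16+11 = 27
Expected project duration μ = 27 days. Critical path: Task 2 → Task 8.

Backward pass:
LF_Task 8 = 27; LS_Task 8 = 27−11 = 16
LF_Task 7 = LS_Task 8 = 16; LS_Task 7 = 16−3 = 13
LF_Task 6 = LS_Task 8 = 16; LS_Task 6 = 16−7 = 9
LF_Task 5 = LS_Task 8 = 16; LS_Task 5 = 16−4 = 12
LF_Task 4 = LS_Task 7 = 13; LS_Task 4 = 13−4 = 9
LF_Task 3 = LS_Task 7 = 13; LS_Task 3 = 13−7 = 6
LF_Task 2 = LS_Task 8 = 16; LS_Task 2 = 16−16 = 0
LF_Task 1 = LS_Task 8 = 16; LS_Task 1 = 16−4 = 12
Slack_Task 1 = LS_Task 1 − ES_Task 1 = 12 − 0 = 12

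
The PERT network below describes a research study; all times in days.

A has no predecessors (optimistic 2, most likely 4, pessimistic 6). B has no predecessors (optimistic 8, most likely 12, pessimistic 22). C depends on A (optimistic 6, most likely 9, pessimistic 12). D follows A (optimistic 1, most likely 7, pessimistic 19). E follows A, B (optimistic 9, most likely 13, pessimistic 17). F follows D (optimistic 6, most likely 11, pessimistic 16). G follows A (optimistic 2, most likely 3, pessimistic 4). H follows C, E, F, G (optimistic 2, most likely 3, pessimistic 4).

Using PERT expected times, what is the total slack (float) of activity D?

te_A = (2 + 4·4 + 6)/6 = 24/6 = 4
te_B = (8 + 4·12 + 22)/6 = 78/6 = 13
te_C = (6 + 4·9 + 12)/6 = 54/6 = 9
te_D = (1 + 4·7 + 19)/6 = 48/6 = 8
te_E = (9 + 4·13 + 17)/6 = 78/6 = 13
te_F = (6 + 4·11 + 16)/6 = 66/6 = 11
te_G = (2 + 4·3 + 4)/6 = 18/6 = 3
te_H = (2 + 4·3 + 4)/6 = 18/6 = 3

Forward pass:
ES_A = 0; EF_A = 4
ES_B = 0; EF_B = 13
ES_C = 4; EF_C = 4+9 = 13
ES_D = 4; EF_D = 4+8 = 12
ES_E = max(EF_A=4, EF_B=13) = 13; EF_E = 13+13 = 26
ES_F = 12; EF_F = 12+11 = 23
ES_G = 4; EF_G = 4+3 = 7
ES_H = max(EF_C=13, EF_E=26, EF_F=23, EF_G=7) = 26; EF_H = 26+3 = 29
Expected project duration μ = 29 days. Critical path: B → E → H.

Backward pass:
LF_H = 29; LS_H = 29−3 = 26
LF_G = LS_H = 26; LS_G = 26−3 = 23
LF_F = LS_H = 26; LS_F = 26−11 = 15
LF_E = LS_H = 26; LS_E = 26−13 = 13
LF_D = LS_F = 15; LS_D = 15−8 = 7
LF_C = LS_H = 26; LS_C = 26−9 = 17
LF_B = LS_E = 13; LS_B = 13−13 = 0
LF_A = min(LS_C=17, LS_D=7, LS_E=13, LS_G=23) = 7; LS_A = 7−4 = 3
Slack_D = LS_D − ES_D = 7 − 4 = 3

3 days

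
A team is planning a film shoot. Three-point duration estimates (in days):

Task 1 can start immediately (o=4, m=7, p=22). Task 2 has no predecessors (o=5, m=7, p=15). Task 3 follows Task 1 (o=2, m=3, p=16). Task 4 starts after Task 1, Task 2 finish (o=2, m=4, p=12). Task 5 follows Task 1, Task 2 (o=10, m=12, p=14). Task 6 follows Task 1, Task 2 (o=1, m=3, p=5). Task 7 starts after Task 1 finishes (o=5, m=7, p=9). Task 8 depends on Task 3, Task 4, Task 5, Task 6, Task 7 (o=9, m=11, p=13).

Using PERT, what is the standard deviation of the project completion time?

3.14 days

te_Task 1 = (4 + 4·7 + 22)/6 = 54/6 = 9; σ²_Task 1 = ((22−4)/6)² = 9.000
te_Task 2 = (5 + 4·7 + 15)/6 = 48/6 = 8; σ²_Task 2 = ((15−5)/6)² = 2.778
te_Task 3 = (2 + 4·3 + 16)/6 = 30/6 = 5; σ²_Task 3 = ((16−2)/6)² = 5.444
te_Task 4 = (2 + 4·4 + 12)/6 = 30/6 = 5; σ²_Task 4 = ((12−2)/6)² = 2.778
te_Task 5 = (10 + 4·12 + 14)/6 = 72/6 = 12; σ²_Task 5 = ((14−10)/6)² = 0.444
te_Task 6 = (1 + 4·3 + 5)/6 = 18/6 = 3; σ²_Task 6 = ((5−1)/6)² = 0.444
te_Task 7 = (5 + 4·7 + 9)/6 = 42/6 = 7; σ²_Task 7 = ((9−5)/6)² = 0.444
te_Task 8 = (9 + 4·11 + 13)/6 = 66/6 = 11; σ²_Task 8 = ((13−9)/6)² = 0.444

Forward pass:
ES_Task 1 = 0; EF_Task 1 = 9
ES_Task 2 = 0; EF_Task 2 = 8
ES_Task 3 = 9; EF_Task 3 = 9+5 = 14
ES_Task 4 = max(EF_Task 1=9, EF_Task 2=8) = 9; EF_Task 4 = 9+5 = 14
ES_Task 5 = max(EF_Task 1=9, EF_Task 2=8) = 9; EF_Task 5 = 9+12 = 21
ES_Task 6 = max(EF_Task 1=9, EF_Task 2=8) = 9; EF_Task 6 = 9+3 = 12
ES_Task 7 = 9; EF_Task 7 = 9+7 = 16
ES_Task 8 = max(EF_Task 3=14, EF_Task 4=14, EF_Task 5=21, EF_Task 6=12, EF_Task 7=16) = 21; EF_Task 8 = 21+11 = 32
Expected project duration μ = 32 days. Critical path: Task 1 → Task 5 → Task 8.

Variance along critical path = 9.000 + 0.444 + 0.444 = 9.889
σ = √9.889 = 3.145 days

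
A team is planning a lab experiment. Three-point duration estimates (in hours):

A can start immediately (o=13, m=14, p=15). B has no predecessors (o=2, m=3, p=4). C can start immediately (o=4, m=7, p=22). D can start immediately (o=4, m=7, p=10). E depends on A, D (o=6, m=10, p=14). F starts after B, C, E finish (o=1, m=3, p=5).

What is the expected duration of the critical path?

te_A = (13 + 4·14 + 15)/6 = 84/6 = 14
te_B = (2 + 4·3 + 4)/6 = 18/6 = 3
te_C = (4 + 4·7 + 22)/6 = 54/6 = 9
te_D = (4 + 4·7 + 10)/6 = 42/6 = 7
te_E = (6 + 4·10 + 14)/6 = 60/6 = 10
te_F = (1 + 4·3 + 5)/6 = 18/6 = 3

Forward pass:
ES_A = 0; EF_A = 14
ES_B = 0; EF_B = 3
ES_C = 0; EF_C = 9
ES_D = 0; EF_D = 7
ES_E = max(EF_A=14, EF_D=7) = 14; EF_E = 14+10 = 24
ES_F = max(EF_B=3, EF_C=9, EF_E=24) = 24; EF_F = 24+3 = 27
Expected project duration μ = 27 hours. Critical path: A → E → F.

27 hours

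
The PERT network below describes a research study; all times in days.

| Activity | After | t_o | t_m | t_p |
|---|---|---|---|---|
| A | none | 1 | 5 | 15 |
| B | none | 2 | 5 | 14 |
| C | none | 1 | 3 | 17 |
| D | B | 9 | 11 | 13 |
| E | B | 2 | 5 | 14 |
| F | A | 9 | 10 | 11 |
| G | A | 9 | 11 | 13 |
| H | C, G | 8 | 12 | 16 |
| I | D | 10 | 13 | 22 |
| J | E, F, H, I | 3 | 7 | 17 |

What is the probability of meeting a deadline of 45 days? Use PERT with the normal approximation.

0.946

te_A = (1 + 4·5 + 15)/6 = 36/6 = 6; σ²_A = ((15−1)/6)² = 5.444
te_B = (2 + 4·5 + 14)/6 = 36/6 = 6; σ²_B = ((14−2)/6)² = 4.000
te_C = (1 + 4·3 + 17)/6 = 30/6 = 5; σ²_C = ((17−1)/6)² = 7.111
te_D = (9 + 4·11 + 13)/6 = 66/6 = 11; σ²_D = ((13−9)/6)² = 0.444
te_E = (2 + 4·5 + 14)/6 = 36/6 = 6; σ²_E = ((14−2)/6)² = 4.000
te_F = (9 + 4·10 + 11)/6 = 60/6 = 10; σ²_F = ((11−9)/6)² = 0.111
te_G = (9 + 4·11 + 13)/6 = 66/6 = 11; σ²_G = ((13−9)/6)² = 0.444
te_H = (8 + 4·12 + 16)/6 = 72/6 = 12; σ²_H = ((16−8)/6)² = 1.778
te_I = (10 + 4·13 + 22)/6 = 84/6 = 14; σ²_I = ((22−10)/6)² = 4.000
te_J = (3 + 4·7 + 17)/6 = 48/6 = 8; σ²_J = ((17−3)/6)² = 5.444

Forward pass:
ES_A = 0; EF_A = 6
ES_B = 0; EF_B = 6
ES_C = 0; EF_C = 5
ES_D = 6; EF_D = 6+11 = 17
ES_E = 6; EF_E = 6+6 = 12
ES_F = 6; EF_F = 6+10 = 16
ES_G = 6; EF_G = 6+11 = 17
ES_H = max(EF_C=5, EF_G=17) = 17; EF_H = 17+12 = 29
ES_I = 17; EF_I = 17+14 = 31
ES_J = max(EF_E=12, EF_F=16, EF_H=29, EF_I=31) = 31; EF_J = 31+8 = 39
Expected project duration μ = 39 days. Critical path: B → D → I → J.

Variance along critical path = 4.000 + 0.444 + 4.000 + 5.444 = 13.889; σ = √13.889 = 3.727 days.
Z = (45 − 39) / 3.727 = 1.610
P(T ≤ 45) = Φ(1.610) ≈ 0.946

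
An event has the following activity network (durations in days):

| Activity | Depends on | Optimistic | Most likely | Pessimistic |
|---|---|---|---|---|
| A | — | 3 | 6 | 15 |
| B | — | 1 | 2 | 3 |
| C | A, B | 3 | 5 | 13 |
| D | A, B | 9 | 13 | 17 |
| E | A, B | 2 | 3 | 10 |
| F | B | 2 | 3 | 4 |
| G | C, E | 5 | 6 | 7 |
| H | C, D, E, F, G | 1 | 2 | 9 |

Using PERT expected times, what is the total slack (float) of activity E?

te_A = (3 + 4·6 + 15)/6 = 42/6 = 7
te_B = (1 + 4·2 + 3)/6 = 12/6 = 2
te_C = (3 + 4·5 + 13)/6 = 36/6 = 6
te_D = (9 + 4·13 + 17)/6 = 78/6 = 13
te_E = (2 + 4·3 + 10)/6 = 24/6 = 4
te_F = (2 + 4·3 + 4)/6 = 18/6 = 3
te_G = (5 + 4·6 + 7)/6 = 36/6 = 6
te_H = (1 + 4·2 + 9)/6 = 18/6 = 3

Forward pass:
ES_A = 0; EF_A = 7
ES_B = 0; EF_B = 2
ES_C = max(EF_A=7, EF_B=2) = 7; EF_C = 7+6 = 13
ES_D = max(EF_A=7, EF_B=2) = 7; EF_D = 7+13 = 20
ES_E = max(EF_A=7, EF_B=2) = 7; EF_E = 7+4 = 11
ES_F = 2; EF_F = 2+3 = 5
ES_G = max(EF_C=13, EF_E=11) = 13; EF_G = 13+6 = 19
ES_H = max(EF_C=13, EF_D=20, EF_E=11, EF_F=5, EF_G=19) = 20; EF_H = 20+3 = 23
Expected project duration μ = 23 days. Critical path: A → D → H.

Backward pass:
LF_H = 23; LS_H = 23−3 = 20
LF_G = LS_H = 20; LS_G = 20−6 = 14
LF_F = LS_H = 20; LS_F = 20−3 = 17
LF_E = min(LS_G=14, LS_H=20) = 14; LS_E = 14−4 = 10
LF_D = LS_H = 20; LS_D = 20−13 = 7
LF_C = min(LS_G=14, LS_H=20) = 14; LS_C = 14−6 = 8
LF_B = min(LS_C=8, LS_D=7, LS_E=10, LS_F=17) = 7; LS_B = 7−2 = 5
LF_A = min(LS_C=8, LS_D=7, LS_E=10) = 7; LS_A = 7−7 = 0
Slack_E = LS_E − ES_E = 10 − 7 = 3

3 days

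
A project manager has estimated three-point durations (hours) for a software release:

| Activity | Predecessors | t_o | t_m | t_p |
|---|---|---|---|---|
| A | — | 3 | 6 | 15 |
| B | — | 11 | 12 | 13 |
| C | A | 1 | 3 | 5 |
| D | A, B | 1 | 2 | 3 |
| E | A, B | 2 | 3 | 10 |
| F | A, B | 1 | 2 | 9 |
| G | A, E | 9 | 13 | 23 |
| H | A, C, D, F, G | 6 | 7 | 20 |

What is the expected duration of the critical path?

39 hours

te_A = (3 + 4·6 + 15)/6 = 42/6 = 7
te_B = (11 + 4·12 + 13)/6 = 72/6 = 12
te_C = (1 + 4·3 + 5)/6 = 18/6 = 3
te_D = (1 + 4·2 + 3)/6 = 12/6 = 2
te_E = (2 + 4·3 + 10)/6 = 24/6 = 4
te_F = (1 + 4·2 + 9)/6 = 18/6 = 3
te_G = (9 + 4·13 + 23)/6 = 84/6 = 14
te_H = (6 + 4·7 + 20)/6 = 54/6 = 9

Forward pass:
ES_A = 0; EF_A = 7
ES_B = 0; EF_B = 12
ES_C = 7; EF_C = 7+3 = 10
ES_D = max(EF_A=7, EF_B=12) = 12; EF_D = 12+2 = 14
ES_E = max(EF_A=7, EF_B=12) = 12; EF_E = 12+4 = 16
ES_F = max(EF_A=7, EF_B=12) = 12; EF_F = 12+3 = 15
ES_G = max(EF_A=7, EF_E=16) = 16; EF_G = 16+14 = 30
ES_H = max(EF_A=7, EF_C=10, EF_D=14, EF_F=15, EF_G=30) = 30; EF_H = 30+9 = 39
Expected project duration μ = 39 hours. Critical path: B → E → G → H.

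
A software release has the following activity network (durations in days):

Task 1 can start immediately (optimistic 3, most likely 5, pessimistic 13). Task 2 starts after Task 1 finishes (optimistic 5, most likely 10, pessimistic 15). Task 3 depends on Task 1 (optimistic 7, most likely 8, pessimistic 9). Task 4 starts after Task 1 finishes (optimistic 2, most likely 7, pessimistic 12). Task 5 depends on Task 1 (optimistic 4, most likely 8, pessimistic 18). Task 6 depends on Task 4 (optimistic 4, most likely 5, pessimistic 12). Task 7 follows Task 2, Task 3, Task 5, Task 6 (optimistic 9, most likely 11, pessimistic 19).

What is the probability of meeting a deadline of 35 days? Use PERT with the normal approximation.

te_Task 1 = (3 + 4·5 + 13)/6 = 36/6 = 6; σ²_Task 1 = ((13−3)/6)² = 2.778
te_Task 2 = (5 + 4·10 + 15)/6 = 60/6 = 10; σ²_Task 2 = ((15−5)/6)² = 2.778
te_Task 3 = (7 + 4·8 + 9)/6 = 48/6 = 8; σ²_Task 3 = ((9−7)/6)² = 0.111
te_Task 4 = (2 + 4·7 + 12)/6 = 42/6 = 7; σ²_Task 4 = ((12−2)/6)² = 2.778
te_Task 5 = (4 + 4·8 + 18)/6 = 54/6 = 9; σ²_Task 5 = ((18−4)/6)² = 5.444
te_Task 6 = (4 + 4·5 + 12)/6 = 36/6 = 6; σ²_Task 6 = ((12−4)/6)² = 1.778
te_Task 7 = (9 + 4·11 + 19)/6 = 72/6 = 12; σ²_Task 7 = ((19−9)/6)² = 2.778

Forward pass:
ES_Task 1 = 0; EF_Task 1 = 6
ES_Task 2 = 6; EF_Task 2 = 6+10 = 16
ES_Task 3 = 6; EF_Task 3 = 6+8 = 14
ES_Task 4 = 6; EF_Task 4 = 6+7 = 13
ES_Task 5 = 6; EF_Task 5 = 6+9 = 15
ES_Task 6 = 13; EF_Task 6 = 13+6 = 19
ES_Task 7 = max(EF_Task 2=16, EF_Task 3=14, EF_Task 5=15, EF_Task 6=19) = 19; EF_Task 7 = 19+12 = 31
Expected project duration μ = 31 days. Critical path: Task 1 → Task 4 → Task 6 → Task 7.

Variance along critical path = 2.778 + 2.778 + 1.778 + 2.778 = 10.111; σ = √10.111 = 3.180 days.
Z = (35 − 31) / 3.180 = 1.258
P(T ≤ 35) = Φ(1.258) ≈ 0.896

0.896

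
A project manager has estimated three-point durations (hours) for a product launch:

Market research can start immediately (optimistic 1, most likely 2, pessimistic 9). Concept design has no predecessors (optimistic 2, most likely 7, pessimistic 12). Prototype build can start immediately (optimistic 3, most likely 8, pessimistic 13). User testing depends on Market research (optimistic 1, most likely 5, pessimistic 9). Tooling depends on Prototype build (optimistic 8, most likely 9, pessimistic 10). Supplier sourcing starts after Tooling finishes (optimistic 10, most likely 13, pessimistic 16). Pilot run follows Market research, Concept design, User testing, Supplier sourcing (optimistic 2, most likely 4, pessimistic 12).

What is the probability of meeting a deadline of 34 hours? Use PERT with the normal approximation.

te_Market research = (1 + 4·2 + 9)/6 = 18/6 = 3; σ²_Market research = ((9−1)/6)² = 1.778
te_Concept design = (2 + 4·7 + 12)/6 = 42/6 = 7; σ²_Concept design = ((12−2)/6)² = 2.778
te_Prototype build = (3 + 4·8 + 13)/6 = 48/6 = 8; σ²_Prototype build = ((13−3)/6)² = 2.778
te_User testing = (1 + 4·5 + 9)/6 = 30/6 = 5; σ²_User testing = ((9−1)/6)² = 1.778
te_Tooling = (8 + 4·9 + 10)/6 = 54/6 = 9; σ²_Tooling = ((10−8)/6)² = 0.111
te_Supplier sourcing = (10 + 4·13 + 16)/6 = 78/6 = 13; σ²_Supplier sourcing = ((16−10)/6)² = 1.000
te_Pilot run = (2 + 4·4 + 12)/6 = 30/6 = 5; σ²_Pilot run = ((12−2)/6)² = 2.778

Forward pass:
ES_Market research = 0; EF_Market research = 3
ES_Concept design = 0; EF_Concept design = 7
ES_Prototype build = 0; EF_Prototype build = 8
ES_User testing = 3; EF_User testing = 3+5 = 8
ES_Tooling = 8; EF_Tooling = 8+9 = 17
ES_Supplier sourcing = 17; EF_Supplier sourcing = 17+13 = 30
ES_Pilot run = max(EF_Market research=3, EF_Concept design=7, EF_User testing=8, EF_Supplier sourcing=30) = 30; EF_Pilot run = 30+5 = 35
Expected project duration μ = 35 hours. Critical path: Prototype build → Tooling → Supplier sourcing → Pilot run.

Variance along critical path = 2.778 + 0.111 + 1.000 + 2.778 = 6.667; σ = √6.667 = 2.582 hours.
Z = (34 − 35) / 2.582 = -0.387
P(T ≤ 34) = Φ(-0.387) ≈ 0.349

0.349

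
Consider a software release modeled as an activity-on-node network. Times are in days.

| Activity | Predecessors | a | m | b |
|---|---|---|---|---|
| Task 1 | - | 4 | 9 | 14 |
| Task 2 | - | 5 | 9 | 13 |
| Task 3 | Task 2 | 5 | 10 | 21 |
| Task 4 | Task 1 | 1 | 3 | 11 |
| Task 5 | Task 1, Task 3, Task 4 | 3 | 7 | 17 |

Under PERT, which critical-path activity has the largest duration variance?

Task 3

te_Task 1 = (4 + 4·9 + 14)/6 = 54/6 = 9; σ²_Task 1 = ((14−4)/6)² = 2.778
te_Task 2 = (5 + 4·9 + 13)/6 = 54/6 = 9; σ²_Task 2 = ((13−5)/6)² = 1.778
te_Task 3 = (5 + 4·10 + 21)/6 = 66/6 = 11; σ²_Task 3 = ((21−5)/6)² = 7.111
te_Task 4 = (1 + 4·3 + 11)/6 = 24/6 = 4; σ²_Task 4 = ((11−1)/6)² = 2.778
te_Task 5 = (3 + 4·7 + 17)/6 = 48/6 = 8; σ²_Task 5 = ((17−3)/6)² = 5.444

Forward pass:
ES_Task 1 = 0; EF_Task 1 = 9
ES_Task 2 = 0; EF_Task 2 = 9
ES_Task 3 = 9; EF_Task 3 = 9+11 = 20
ES_Task 4 = 9; EF_Task 4 = 9+4 = 13
ES_Task 5 = max(EF_Task 1=9, EF_Task 3=20, EF_Task 4=13) = 20; EF_Task 5 = 20+8 = 28
Expected project duration μ = 28 days. Critical path: Task 2 → Task 3 → Task 5.

Variances on critical path: σ²_Task 2=1.778, σ²_Task 3=7.111, σ²_Task 5=5.444.
Largest is σ²_Task 3 = 7.111.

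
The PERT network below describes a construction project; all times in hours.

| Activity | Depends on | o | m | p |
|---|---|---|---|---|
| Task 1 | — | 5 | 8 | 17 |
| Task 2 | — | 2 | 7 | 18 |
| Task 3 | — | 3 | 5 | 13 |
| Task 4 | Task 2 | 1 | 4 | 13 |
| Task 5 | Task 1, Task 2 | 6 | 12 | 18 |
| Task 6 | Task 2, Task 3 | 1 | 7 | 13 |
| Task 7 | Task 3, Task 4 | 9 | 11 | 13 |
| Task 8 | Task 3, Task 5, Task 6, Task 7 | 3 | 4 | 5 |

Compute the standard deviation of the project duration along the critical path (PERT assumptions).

te_Task 1 = (5 + 4·8 + 17)/6 = 54/6 = 9; σ²_Task 1 = ((17−5)/6)² = 4.000
te_Task 2 = (2 + 4·7 + 18)/6 = 48/6 = 8; σ²_Task 2 = ((18−2)/6)² = 7.111
te_Task 3 = (3 + 4·5 + 13)/6 = 36/6 = 6; σ²_Task 3 = ((13−3)/6)² = 2.778
te_Task 4 = (1 + 4·4 + 13)/6 = 30/6 = 5; σ²_Task 4 = ((13−1)/6)² = 4.000
te_Task 5 = (6 + 4·12 + 18)/6 = 72/6 = 12; σ²_Task 5 = ((18−6)/6)² = 4.000
te_Task 6 = (1 + 4·7 + 13)/6 = 42/6 = 7; σ²_Task 6 = ((13−1)/6)² = 4.000
te_Task 7 = (9 + 4·11 + 13)/6 = 66/6 = 11; σ²_Task 7 = ((13−9)/6)² = 0.444
te_Task 8 = (3 + 4·4 + 5)/6 = 24/6 = 4; σ²_Task 8 = ((5−3)/6)² = 0.111

Forward pass:
ES_Task 1 = 0; EF_Task 1 = 9
ES_Task 2 = 0; EF_Task 2 = 8
ES_Task 3 = 0; EF_Task 3 = 6
ES_Task 4 = 8; EF_Task 4 = 8+5 = 13
ES_Task 5 = max(EF_Task 1=9, EF_Task 2=8) = 9; EF_Task 5 = 9+12 = 21
ES_Task 6 = max(EF_Task 2=8, EF_Task 3=6) = 8; EF_Task 6 = 8+7 = 15
ES_Task 7 = max(EF_Task 3=6, EF_Task 4=13) = 13; EF_Task 7 = 13+11 = 24
ES_Task 8 = max(EF_Task 3=6, EF_Task 5=21, EF_Task 6=15, EF_Task 7=24) = 24; EF_Task 8 = 24+4 = 28
Expected project duration μ = 28 hours. Critical path: Task 2 → Task 4 → Task 7 → Task 8.

Variance along critical path = 7.111 + 4.000 + 0.444 + 0.111 = 11.667
σ = √11.667 = 3.416 hours

3.42 hours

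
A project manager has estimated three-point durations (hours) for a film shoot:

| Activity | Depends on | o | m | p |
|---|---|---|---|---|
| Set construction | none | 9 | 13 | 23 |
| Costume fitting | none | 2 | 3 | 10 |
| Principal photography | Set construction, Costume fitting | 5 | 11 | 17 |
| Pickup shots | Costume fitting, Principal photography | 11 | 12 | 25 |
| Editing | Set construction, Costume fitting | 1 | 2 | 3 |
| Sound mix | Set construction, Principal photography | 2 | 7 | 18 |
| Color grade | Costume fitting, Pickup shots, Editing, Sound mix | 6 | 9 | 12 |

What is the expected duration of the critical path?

te_Set construction = (9 + 4·13 + 23)/6 = 84/6 = 14
te_Costume fitting = (2 + 4·3 + 10)/6 = 24/6 = 4
te_Principal photography = (5 + 4·11 + 17)/6 = 66/6 = 11
te_Pickup shots = (11 + 4·12 + 25)/6 = 84/6 = 14
te_Editing = (1 + 4·2 + 3)/6 = 12/6 = 2
te_Sound mix = (2 + 4·7 + 18)/6 = 48/6 = 8
te_Color grade = (6 + 4·9 + 12)/6 = 54/6 = 9

Forward pass:
ES_Set construction = 0; EF_Set construction = 14
ES_Costume fitting = 0; EF_Costume fitting = 4
ES_Principal photography = max(EF_Set construction=14, EF_Costume fitting=4) = 14; EF_Principal photography = 14+11 = 25
ES_Pickup shots = max(EF_Costume fitting=4, EF_Principal photography=25) = 25; EF_Pickup shots = 25+14 = 39
ES_Editing = max(EF_Set construction=14, EF_Costume fitting=4) = 14; EF_Editing = 14+2 = 16
ES_Sound mix = max(EF_Set construction=14, EF_Principal photography=25) = 25; EF_Sound mix = 25+8 = 33
ES_Color grade = max(EF_Costume fitting=4, EF_Pickup shots=39, EF_Editing=16, EF_Sound mix=33) = 39; EF_Color grade = 39+9 = 48
Expected project duration μ = 48 hours. Critical path: Set construction → Principal photography → Pickup shots → Color grade.

48 hours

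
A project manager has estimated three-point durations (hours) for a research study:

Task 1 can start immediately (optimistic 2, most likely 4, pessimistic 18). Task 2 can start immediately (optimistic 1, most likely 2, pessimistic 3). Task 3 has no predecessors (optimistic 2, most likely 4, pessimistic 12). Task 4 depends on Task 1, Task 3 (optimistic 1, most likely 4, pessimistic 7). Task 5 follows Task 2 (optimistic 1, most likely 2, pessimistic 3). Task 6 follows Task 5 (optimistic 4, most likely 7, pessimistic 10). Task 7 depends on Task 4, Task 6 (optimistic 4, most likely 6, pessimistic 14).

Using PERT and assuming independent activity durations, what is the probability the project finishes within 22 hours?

te_Task 1 = (2 + 4·4 + 18)/6 = 36/6 = 6; σ²_Task 1 = ((18−2)/6)² = 7.111
te_Task 2 = (1 + 4·2 + 3)/6 = 12/6 = 2; σ²_Task 2 = ((3−1)/6)² = 0.111
te_Task 3 = (2 + 4·4 + 12)/6 = 30/6 = 5; σ²_Task 3 = ((12−2)/6)² = 2.778
te_Task 4 = (1 + 4·4 + 7)/6 = 24/6 = 4; σ²_Task 4 = ((7−1)/6)² = 1.000
te_Task 5 = (1 + 4·2 + 3)/6 = 12/6 = 2; σ²_Task 5 = ((3−1)/6)² = 0.111
te_Task 6 = (4 + 4·7 + 10)/6 = 42/6 = 7; σ²_Task 6 = ((10−4)/6)² = 1.000
te_Task 7 = (4 + 4·6 + 14)/6 = 42/6 = 7; σ²_Task 7 = ((14−4)/6)² = 2.778

Forward pass:
ES_Task 1 = 0; EF_Task 1 = 6
ES_Task 2 = 0; EF_Task 2 = 2
ES_Task 3 = 0; EF_Task 3 = 5
ES_Task 4 = max(EF_Task 1=6, EF_Task 3=5) = 6; EF_Task 4 = 6+4 = 10
ES_Task 5 = 2; EF_Task 5 = 2+2 = 4
ES_Task 6 = 4; EF_Task 6 = 4+7 = 11
ES_Task 7 = max(EF_Task 4=10, EF_Task 6=11) = 11; EF_Task 7 = 11+7 = 18
Expected project duration μ = 18 hours. Critical path: Task 2 → Task 5 → Task 6 → Task 7.

Variance along critical path = 0.111 + 0.111 + 1.000 + 2.778 = 4.000; σ = √4.000 = 2.000 hours.
Z = (22 − 18) / 2.000 = 2.000
P(T ≤ 22) = Φ(2.000) ≈ 0.977

0.977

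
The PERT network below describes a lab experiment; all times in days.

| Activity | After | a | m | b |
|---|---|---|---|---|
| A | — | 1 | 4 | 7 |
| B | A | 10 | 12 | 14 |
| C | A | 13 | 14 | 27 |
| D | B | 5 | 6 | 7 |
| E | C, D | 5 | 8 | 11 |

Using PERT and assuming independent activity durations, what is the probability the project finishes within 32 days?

te_A = (1 + 4·4 + 7)/6 = 24/6 = 4; σ²_A = ((7−1)/6)² = 1.000
te_B = (10 + 4·12 + 14)/6 = 72/6 = 12; σ²_B = ((14−10)/6)² = 0.444
te_C = (13 + 4·14 + 27)/6 = 96/6 = 16; σ²_C = ((27−13)/6)² = 5.444
te_D = (5 + 4·6 + 7)/6 = 36/6 = 6; σ²_D = ((7−5)/6)² = 0.111
te_E = (5 + 4·8 + 11)/6 = 48/6 = 8; σ²_E = ((11−5)/6)² = 1.000

Forward pass:
ES_A = 0; EF_A = 4
ES_B = 4; EF_B = 4+12 = 16
ES_C = 4; EF_C = 4+16 = 20
ES_D = 16; EF_D = 16+6 = 22
ES_E = max(EF_C=20, EF_D=22) = 22; EF_E = 22+8 = 30
Expected project duration μ = 30 days. Critical path: A → B → D → E.

Variance along critical path = 1.000 + 0.444 + 0.111 + 1.000 = 2.556; σ = √2.556 = 1.599 days.
Z = (32 − 30) / 1.599 = 1.251
P(T ≤ 32) = Φ(1.251) ≈ 0.895

0.895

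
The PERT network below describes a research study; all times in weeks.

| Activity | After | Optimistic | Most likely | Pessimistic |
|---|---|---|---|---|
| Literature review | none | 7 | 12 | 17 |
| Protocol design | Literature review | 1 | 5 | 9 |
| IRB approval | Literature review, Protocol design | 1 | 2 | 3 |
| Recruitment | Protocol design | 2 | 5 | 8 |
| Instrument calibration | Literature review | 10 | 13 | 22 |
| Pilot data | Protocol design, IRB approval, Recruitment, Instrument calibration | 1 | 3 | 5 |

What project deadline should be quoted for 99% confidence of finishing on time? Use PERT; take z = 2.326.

35.3 weeks

te_Literature review = (7 + 4·12 + 17)/6 = 72/6 = 12; σ²_Literature review = ((17−7)/6)² = 2.778
te_Protocol design = (1 + 4·5 + 9)/6 = 30/6 = 5; σ²_Protocol design = ((9−1)/6)² = 1.778
te_IRB approval = (1 + 4·2 + 3)/6 = 12/6 = 2; σ²_IRB approval = ((3−1)/6)² = 0.111
te_Recruitment = (2 + 4·5 + 8)/6 = 30/6 = 5; σ²_Recruitment = ((8−2)/6)² = 1.000
te_Instrument calibration = (10 + 4·13 + 22)/6 = 84/6 = 14; σ²_Instrument calibration = ((22−10)/6)² = 4.000
te_Pilot data = (1 + 4·3 + 5)/6 = 18/6 = 3; σ²_Pilot data = ((5−1)/6)² = 0.444

Forward pass:
ES_Literature review = 0; EF_Literature review = 12
ES_Protocol design = 12; EF_Protocol design = 12+5 = 17
ES_IRB approval = max(EF_Literature review=12, EF_Protocol design=17) = 17; EF_IRB approval = 17+2 = 19
ES_Recruitment = 17; EF_Recruitment = 17+5 = 22
ES_Instrument calibration = 12; EF_Instrument calibration = 12+14 = 26
ES_Pilot data = max(EF_Protocol design=17, EF_IRB approval=19, EF_Recruitment=22, EF_Instrument calibration=26) = 26; EF_Pilot data = 26+3 = 29
Expected project duration μ = 29 weeks. Critical path: Literature review → Instrument calibration → Pilot data.

Variance along critical path = 2.778 + 4.000 + 0.444 = 7.222; σ = 2.687 weeks.
D = μ + z·σ = 29 + 2.326·2.687 = 35.3 weeks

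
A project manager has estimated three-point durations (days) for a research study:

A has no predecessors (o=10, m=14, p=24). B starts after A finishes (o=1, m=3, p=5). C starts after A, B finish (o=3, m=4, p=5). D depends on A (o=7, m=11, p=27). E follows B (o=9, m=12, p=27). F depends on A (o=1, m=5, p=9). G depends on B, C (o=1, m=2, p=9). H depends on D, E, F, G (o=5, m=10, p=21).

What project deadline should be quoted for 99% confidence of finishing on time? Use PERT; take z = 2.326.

53.9 days

te_A = (10 + 4·14 + 24)/6 = 90/6 = 15; σ²_A = ((24−10)/6)² = 5.444
te_B = (1 + 4·3 + 5)/6 = 18/6 = 3; σ²_B = ((5−1)/6)² = 0.444
te_C = (3 + 4·4 + 5)/6 = 24/6 = 4; σ²_C = ((5−3)/6)² = 0.111
te_D = (7 + 4·11 + 27)/6 = 78/6 = 13; σ²_D = ((27−7)/6)² = 11.111
te_E = (9 + 4·12 + 27)/6 = 84/6 = 14; σ²_E = ((27−9)/6)² = 9.000
te_F = (1 + 4·5 + 9)/6 = 30/6 = 5; σ²_F = ((9−1)/6)² = 1.778
te_G = (1 + 4·2 + 9)/6 = 18/6 = 3; σ²_G = ((9−1)/6)² = 1.778
te_H = (5 + 4·10 + 21)/6 = 66/6 = 11; σ²_H = ((21−5)/6)² = 7.111

Forward pass:
ES_A = 0; EF_A = 15
ES_B = 15; EF_B = 15+3 = 18
ES_C = max(EF_A=15, EF_B=18) = 18; EF_C = 18+4 = 22
ES_D = 15; EF_D = 15+13 = 28
ES_E = 18; EF_E = 18+14 = 32
ES_F = 15; EF_F = 15+5 = 20
ES_G = max(EF_B=18, EF_C=22) = 22; EF_G = 22+3 = 25
ES_H = max(EF_D=28, EF_E=32, EF_F=20, EF_G=25) = 32; EF_H = 32+11 = 43
Expected project duration μ = 43 days. Critical path: A → B → E → H.

Variance along critical path = 5.444 + 0.444 + 9.000 + 7.111 = 22.000; σ = 4.690 days.
D = μ + z·σ = 43 + 2.326·4.690 = 53.9 days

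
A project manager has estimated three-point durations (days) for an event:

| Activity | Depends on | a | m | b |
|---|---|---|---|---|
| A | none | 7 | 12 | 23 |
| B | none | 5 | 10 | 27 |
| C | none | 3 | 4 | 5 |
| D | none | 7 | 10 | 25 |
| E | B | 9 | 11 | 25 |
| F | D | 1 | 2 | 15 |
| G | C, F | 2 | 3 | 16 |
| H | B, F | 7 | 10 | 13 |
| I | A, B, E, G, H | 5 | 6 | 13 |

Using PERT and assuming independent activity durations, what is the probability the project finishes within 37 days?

te_A = (7 + 4·12 + 23)/6 = 78/6 = 13; σ²_A = ((23−7)/6)² = 7.111
te_B = (5 + 4·10 + 27)/6 = 72/6 = 12; σ²_B = ((27−5)/6)² = 13.444
te_C = (3 + 4·4 + 5)/6 = 24/6 = 4; σ²_C = ((5−3)/6)² = 0.111
te_D = (7 + 4·10 + 25)/6 = 72/6 = 12; σ²_D = ((25−7)/6)² = 9.000
te_E = (9 + 4·11 + 25)/6 = 78/6 = 13; σ²_E = ((25−9)/6)² = 7.111
te_F = (1 + 4·2 + 15)/6 = 24/6 = 4; σ²_F = ((15−1)/6)² = 5.444
te_G = (2 + 4·3 + 16)/6 = 30/6 = 5; σ²_G = ((16−2)/6)² = 5.444
te_H = (7 + 4·10 + 13)/6 = 60/6 = 10; σ²_H = ((13−7)/6)² = 1.000
te_I = (5 + 4·6 + 13)/6 = 42/6 = 7; σ²_I = ((13−5)/6)² = 1.778

Forward pass:
ES_A = 0; EF_A = 13
ES_B = 0; EF_B = 12
ES_C = 0; EF_C = 4
ES_D = 0; EF_D = 12
ES_E = 12; EF_E = 12+13 = 25
ES_F = 12; EF_F = 12+4 = 16
ES_G = max(EF_C=4, EF_F=16) = 16; EF_G = 16+5 = 21
ES_H = max(EF_B=12, EF_F=16) = 16; EF_H = 16+10 = 26
ES_I = max(EF_A=13, EF_B=12, EF_E=25, EF_G=21, EF_H=26) = 26; EF_I = 26+7 = 33
Expected project duration μ = 33 days. Critical path: D → F → H → I.

Variance along critical path = 9.000 + 5.444 + 1.000 + 1.778 = 17.222; σ = √17.222 = 4.150 days.
Z = (37 − 33) / 4.150 = 0.964
P(T ≤ 37) = Φ(0.964) ≈ 0.832

0.832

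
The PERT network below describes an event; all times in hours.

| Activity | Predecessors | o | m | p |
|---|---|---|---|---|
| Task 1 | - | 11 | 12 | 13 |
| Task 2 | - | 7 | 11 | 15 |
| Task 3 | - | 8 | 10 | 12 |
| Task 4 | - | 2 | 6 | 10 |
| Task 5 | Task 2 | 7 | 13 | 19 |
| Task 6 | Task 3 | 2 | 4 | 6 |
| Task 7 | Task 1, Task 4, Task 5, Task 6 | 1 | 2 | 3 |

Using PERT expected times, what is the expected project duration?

26 hours

te_Task 1 = (11 + 4·12 + 13)/6 = 72/6 = 12
te_Task 2 = (7 + 4·11 + 15)/6 = 66/6 = 11
te_Task 3 = (8 + 4·10 + 12)/6 = 60/6 = 10
te_Task 4 = (2 + 4·6 + 10)/6 = 36/6 = 6
te_Task 5 = (7 + 4·13 + 19)/6 = 78/6 = 13
te_Task 6 = (2 + 4·4 + 6)/6 = 24/6 = 4
te_Task 7 = (1 + 4·2 + 3)/6 = 12/6 = 2

Forward pass:
ES_Task 1 = 0; EF_Task 1 = 12
ES_Task 2 = 0; EF_Task 2 = 11
ES_Task 3 = 0; EF_Task 3 = 10
ES_Task 4 = 0; EF_Task 4 = 6
ES_Task 5 = 11; EF_Task 5 = 11+13 = 24
ES_Task 6 = 10; EF_Task 6 = 10+4 = 14
ES_Task 7 = max(EF_Task 1=12, EF_Task 4=6, EF_Task 5=24, EF_Task 6=14) = 24; EF_Task 7 = 24+2 = 26
Expected project duration μ = 26 hours. Critical path: Task 2 → Task 5 → Task 7.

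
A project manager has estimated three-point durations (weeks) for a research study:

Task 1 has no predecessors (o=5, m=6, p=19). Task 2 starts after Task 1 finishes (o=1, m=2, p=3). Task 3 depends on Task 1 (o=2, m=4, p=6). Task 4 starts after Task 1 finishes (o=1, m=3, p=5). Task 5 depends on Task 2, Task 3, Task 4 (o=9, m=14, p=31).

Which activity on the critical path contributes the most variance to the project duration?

te_Task 1 = (5 + 4·6 + 19)/6 = 48/6 = 8; σ²_Task 1 = ((19−5)/6)² = 5.444
te_Task 2 = (1 + 4·2 + 3)/6 = 12/6 = 2; σ²_Task 2 = ((3−1)/6)² = 0.111
te_Task 3 = (2 + 4·4 + 6)/6 = 24/6 = 4; σ²_Task 3 = ((6−2)/6)² = 0.444
te_Task 4 = (1 + 4·3 + 5)/6 = 18/6 = 3; σ²_Task 4 = ((5−1)/6)² = 0.444
te_Task 5 = (9 + 4·14 + 31)/6 = 96/6 = 16; σ²_Task 5 = ((31−9)/6)² = 13.444

Forward pass:
ES_Task 1 = 0; EF_Task 1 = 8
ES_Task 2 = 8; EF_Task 2 = 8+2 = 10
ES_Task 3 = 8; EF_Task 3 = 8+4 = 12
ES_Task 4 = 8; EF_Task 4 = 8+3 = 11
ES_Task 5 = max(EF_Task 2=10, EF_Task 3=12, EF_Task 4=11) = 12; EF_Task 5 = 12+16 = 28
Expected project duration μ = 28 weeks. Critical path: Task 1 → Task 3 → Task 5.

Variances on critical path: σ²_Task 1=5.444, σ²_Task 3=0.444, σ²_Task 5=13.444.
Largest is σ²_Task 5 = 13.444.

Task 5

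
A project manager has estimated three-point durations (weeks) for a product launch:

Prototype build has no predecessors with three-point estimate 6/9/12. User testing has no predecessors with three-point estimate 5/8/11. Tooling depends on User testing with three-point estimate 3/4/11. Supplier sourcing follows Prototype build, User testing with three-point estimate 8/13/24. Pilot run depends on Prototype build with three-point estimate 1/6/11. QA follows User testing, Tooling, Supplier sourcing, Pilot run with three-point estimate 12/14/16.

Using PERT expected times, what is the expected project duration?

37 weeks

te_Prototype build = (6 + 4·9 + 12)/6 = 54/6 = 9
te_User testing = (5 + 4·8 + 11)/6 = 48/6 = 8
te_Tooling = (3 + 4·4 + 11)/6 = 30/6 = 5
te_Supplier sourcing = (8 + 4·13 + 24)/6 = 84/6 = 14
te_Pilot run = (1 + 4·6 + 11)/6 = 36/6 = 6
te_QA = (12 + 4·14 + 16)/6 = 84/6 = 14

Forward pass:
ES_Prototype build = 0; EF_Prototype build = 9
ES_User testing = 0; EF_User testing = 8
ES_Tooling = 8; EF_Tooling = 8+5 = 13
ES_Supplier sourcing = max(EF_Prototype build=9, EF_User testing=8) = 9; EF_Supplier sourcing = 9+14 = 23
ES_Pilot run = 9; EF_Pilot run = 9+6 = 15
ES_QA = max(EF_User testing=8, EF_Tooling=13, EF_Supplier sourcing=23, EF_Pilot run=15) = 23; EF_QA = 23+14 = 37
Expected project duration μ = 37 weeks. Critical path: Prototype build → Supplier sourcing → QA.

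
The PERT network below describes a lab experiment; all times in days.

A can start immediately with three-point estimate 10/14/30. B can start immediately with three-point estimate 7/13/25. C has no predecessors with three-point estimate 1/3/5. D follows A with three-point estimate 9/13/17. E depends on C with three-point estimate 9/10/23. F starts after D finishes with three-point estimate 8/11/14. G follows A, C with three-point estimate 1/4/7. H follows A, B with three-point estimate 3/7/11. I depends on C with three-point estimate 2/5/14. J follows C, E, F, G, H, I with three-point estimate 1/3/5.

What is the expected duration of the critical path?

43 days

te_A = (10 + 4·14 + 30)/6 = 96/6 = 16
te_B = (7 + 4·13 + 25)/6 = 84/6 = 14
te_C = (1 + 4·3 + 5)/6 = 18/6 = 3
te_D = (9 + 4·13 + 17)/6 = 78/6 = 13
te_E = (9 + 4·10 + 23)/6 = 72/6 = 12
te_F = (8 + 4·11 + 14)/6 = 66/6 = 11
te_G = (1 + 4·4 + 7)/6 = 24/6 = 4
te_H = (3 + 4·7 + 11)/6 = 42/6 = 7
te_I = (2 + 4·5 + 14)/6 = 36/6 = 6
te_J = (1 + 4·3 + 5)/6 = 18/6 = 3

Forward pass:
ES_A = 0; EF_A = 16
ES_B = 0; EF_B = 14
ES_C = 0; EF_C = 3
ES_D = 16; EF_D = 16+13 = 29
ES_E = 3; EF_E = 3+12 = 15
ES_F = 29; EF_F = 29+11 = 40
ES_G = max(EF_A=16, EF_C=3) = 16; EF_G = 16+4 = 20
ES_H = max(EF_A=16, EF_B=14) = 16; EF_H = 16+7 = 23
ES_I = 3; EF_I = 3+6 = 9
ES_J = max(EF_C=3, EF_E=15, EF_F=40, EF_G=20, EF_H=23, EF_I=9) = 40; EF_J = 40+3 = 43
Expected project duration μ = 43 days. Critical path: A → D → F → J.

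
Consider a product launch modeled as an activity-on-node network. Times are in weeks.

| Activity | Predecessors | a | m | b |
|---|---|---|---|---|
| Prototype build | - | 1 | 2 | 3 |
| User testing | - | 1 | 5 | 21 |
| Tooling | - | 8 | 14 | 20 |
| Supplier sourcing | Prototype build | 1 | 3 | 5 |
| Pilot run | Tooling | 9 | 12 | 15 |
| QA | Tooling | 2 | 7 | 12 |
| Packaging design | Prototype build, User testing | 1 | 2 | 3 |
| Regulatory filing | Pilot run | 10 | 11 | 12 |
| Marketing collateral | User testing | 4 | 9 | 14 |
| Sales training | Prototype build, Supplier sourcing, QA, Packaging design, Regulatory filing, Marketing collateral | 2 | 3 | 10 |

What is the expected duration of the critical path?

41 weeks

te_Prototype build = (1 + 4·2 + 3)/6 = 12/6 = 2
te_User testing = (1 + 4·5 + 21)/6 = 42/6 = 7
te_Tooling = (8 + 4·14 + 20)/6 = 84/6 = 14
te_Supplier sourcing = (1 + 4·3 + 5)/6 = 18/6 = 3
te_Pilot run = (9 + 4·12 + 15)/6 = 72/6 = 12
te_QA = (2 + 4·7 + 12)/6 = 42/6 = 7
te_Packaging design = (1 + 4·2 + 3)/6 = 12/6 = 2
te_Regulatory filing = (10 + 4·11 + 12)/6 = 66/6 = 11
te_Marketing collateral = (4 + 4·9 + 14)/6 = 54/6 = 9
te_Sales training = (2 + 4·3 + 10)/6 = 24/6 = 4

Forward pass:
ES_Prototype build = 0; EF_Prototype build = 2
ES_User testing = 0; EF_User testing = 7
ES_Tooling = 0; EF_Tooling = 14
ES_Supplier sourcing = 2; EF_Supplier sourcing = 2+3 = 5
ES_Pilot run = 14; EF_Pilot run = 14+12 = 26
ES_QA = 14; EF_QA = 14+7 = 21
ES_Packaging design = max(EF_Prototype build=2, EF_User testing=7) = 7; EF_Packaging design = 7+2 = 9
ES_Regulatory filing = 26; EF_Regulatory filing = 26+11 = 37
ES_Marketing collateral = 7; EF_Marketing collateral = 7+9 = 16
ES_Sales training = max(EF_Prototype build=2, EF_Supplier sourcing=5, EF_QA=21, EF_Packaging design=9, EF_Regulatory filing=37, EF_Marketing collateral=16) = 37; EF_Sales training = 37+4 = 41
Expected project duration μ = 41 weeks. Critical path: Tooling → Pilot run → Regulatory filing → Sales training.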